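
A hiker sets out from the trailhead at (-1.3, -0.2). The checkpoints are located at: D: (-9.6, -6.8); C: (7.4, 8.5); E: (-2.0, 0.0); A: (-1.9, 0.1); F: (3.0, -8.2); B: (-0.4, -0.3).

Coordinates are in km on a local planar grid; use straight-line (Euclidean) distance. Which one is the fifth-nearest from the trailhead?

Distance to each, sorted:
A: 0.7 km
E: 0.7 km
B: 0.9 km
F: 9.1 km
D: 10.6 km
C: 12.3 km
The fifth-nearest is D at 10.6 km.

D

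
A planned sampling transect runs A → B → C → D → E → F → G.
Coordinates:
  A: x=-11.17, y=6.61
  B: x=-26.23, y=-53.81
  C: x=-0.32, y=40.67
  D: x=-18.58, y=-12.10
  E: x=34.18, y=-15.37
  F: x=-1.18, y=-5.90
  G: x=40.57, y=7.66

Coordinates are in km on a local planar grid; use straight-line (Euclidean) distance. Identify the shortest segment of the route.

Leg distances:
A→B: 62.3 km
B→C: 98.0 km
C→D: 55.8 km
D→E: 52.9 km
E→F: 36.6 km
F→G: 43.9 km
The shortest leg is E–F at 36.6 km.

E–F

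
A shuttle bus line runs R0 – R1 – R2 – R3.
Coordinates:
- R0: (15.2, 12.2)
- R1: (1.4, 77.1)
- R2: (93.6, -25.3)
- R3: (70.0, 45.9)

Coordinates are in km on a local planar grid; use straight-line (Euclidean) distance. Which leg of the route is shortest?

Leg distances:
R0→R1: 66.4 km
R1→R2: 137.8 km
R2→R3: 75.0 km
The shortest leg is R0–R1 at 66.4 km.

R0–R1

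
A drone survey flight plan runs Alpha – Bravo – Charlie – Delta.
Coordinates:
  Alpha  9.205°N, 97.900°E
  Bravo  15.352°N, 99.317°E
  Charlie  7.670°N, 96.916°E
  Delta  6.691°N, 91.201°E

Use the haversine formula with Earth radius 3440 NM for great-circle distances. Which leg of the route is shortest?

Charlie–Delta

Leg distances:
Alpha→Bravo: 378.3 NM
Bravo→Charlie: 482.3 NM
Charlie→Delta: 345.5 NM
The shortest leg is Charlie–Delta at 345.5 NM.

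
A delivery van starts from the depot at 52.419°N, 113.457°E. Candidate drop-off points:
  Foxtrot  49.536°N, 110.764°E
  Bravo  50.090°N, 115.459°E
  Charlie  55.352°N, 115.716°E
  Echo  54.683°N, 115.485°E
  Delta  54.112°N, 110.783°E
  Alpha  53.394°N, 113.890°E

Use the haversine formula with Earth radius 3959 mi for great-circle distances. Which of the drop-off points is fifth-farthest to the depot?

Distance to each, sorted:
Foxtrot: 231.1 mi
Charlie: 222.5 mi
Bravo: 182.7 mi
Echo: 177.2 mi
Delta: 160.9 mi
Alpha: 69.7 mi
The fifth-farthest is Delta at 160.9 mi.

Delta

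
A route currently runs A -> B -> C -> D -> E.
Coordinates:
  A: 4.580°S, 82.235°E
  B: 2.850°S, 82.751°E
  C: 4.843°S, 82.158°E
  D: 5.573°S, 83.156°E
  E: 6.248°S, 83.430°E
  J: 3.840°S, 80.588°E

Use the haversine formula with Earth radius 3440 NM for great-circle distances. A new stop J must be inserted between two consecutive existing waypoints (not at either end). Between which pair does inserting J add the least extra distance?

between B and C

Added distance for inserting J between each consecutive pair:
A–B: 142.4 NM
B–C: 129.4 NM
C–D: 223.2 NM
D–E: 365.0 NM
Smallest added distance is 129.4 NM, inserting between B and C.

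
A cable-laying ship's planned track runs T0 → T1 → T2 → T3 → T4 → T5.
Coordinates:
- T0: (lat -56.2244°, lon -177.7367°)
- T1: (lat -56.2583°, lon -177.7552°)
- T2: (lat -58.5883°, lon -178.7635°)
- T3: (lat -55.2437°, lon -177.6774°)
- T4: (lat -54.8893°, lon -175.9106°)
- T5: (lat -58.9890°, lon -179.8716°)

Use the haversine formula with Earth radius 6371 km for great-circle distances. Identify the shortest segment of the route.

T0–T1

Leg distances:
T0→T1: 3.9 km
T1→T2: 266.0 km
T2→T3: 377.7 km
T3→T4: 119.2 km
T4→T5: 515.1 km
The shortest leg is T0–T1 at 3.9 km.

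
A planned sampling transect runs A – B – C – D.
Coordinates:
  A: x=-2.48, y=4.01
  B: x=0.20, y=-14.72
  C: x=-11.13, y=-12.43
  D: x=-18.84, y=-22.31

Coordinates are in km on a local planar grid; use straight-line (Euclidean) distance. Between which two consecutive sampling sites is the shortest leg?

B–C

Leg distances:
A→B: 18.9 km
B→C: 11.6 km
C→D: 12.5 km
The shortest leg is B–C at 11.6 km.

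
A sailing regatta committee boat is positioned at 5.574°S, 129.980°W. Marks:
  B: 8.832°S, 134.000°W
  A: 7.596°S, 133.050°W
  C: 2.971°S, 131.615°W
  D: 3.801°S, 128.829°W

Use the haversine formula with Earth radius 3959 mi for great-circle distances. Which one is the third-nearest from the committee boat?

Distances from the committee boat (5.574°S, 129.980°W):
D: 145.9 mi
C: 212.2 mi
A: 252.8 mi
B: 355.8 mi
The third-nearest is A at 252.8 mi.

A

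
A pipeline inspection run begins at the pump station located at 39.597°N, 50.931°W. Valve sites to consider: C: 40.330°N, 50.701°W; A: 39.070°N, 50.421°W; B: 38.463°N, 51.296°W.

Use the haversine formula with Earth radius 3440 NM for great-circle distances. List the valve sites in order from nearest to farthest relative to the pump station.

A, C, B

Distances from the pump station:
A 39.070°N, 50.421°W: 39.5 NM
C 40.330°N, 50.701°W: 45.3 NM
B 38.463°N, 51.296°W: 70.2 NM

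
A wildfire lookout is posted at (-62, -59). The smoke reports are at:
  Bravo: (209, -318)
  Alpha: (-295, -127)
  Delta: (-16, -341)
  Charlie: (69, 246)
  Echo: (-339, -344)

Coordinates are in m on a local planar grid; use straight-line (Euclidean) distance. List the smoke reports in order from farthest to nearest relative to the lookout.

Distances from the lookout:
Echo (-339, -344): 397.4 m
Bravo (209, -318): 374.9 m
Charlie (69, 246): 331.9 m
Delta (-16, -341): 285.7 m
Alpha (-295, -127): 242.7 m

Echo, Bravo, Charlie, Delta, Alpha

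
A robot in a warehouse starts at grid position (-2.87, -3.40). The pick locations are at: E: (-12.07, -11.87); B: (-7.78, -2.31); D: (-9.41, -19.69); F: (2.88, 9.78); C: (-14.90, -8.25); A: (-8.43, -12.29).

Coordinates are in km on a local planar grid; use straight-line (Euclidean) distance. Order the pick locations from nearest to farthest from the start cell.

B, A, E, C, F, D

Distance from the start cell at (-2.87, -3.40) to each:
B (-7.78, -2.31): 5.0 km
A (-8.43, -12.29): 10.5 km
E (-12.07, -11.87): 12.5 km
C (-14.90, -8.25): 13.0 km
F (2.88, 9.78): 14.4 km
D (-9.41, -19.69): 17.6 km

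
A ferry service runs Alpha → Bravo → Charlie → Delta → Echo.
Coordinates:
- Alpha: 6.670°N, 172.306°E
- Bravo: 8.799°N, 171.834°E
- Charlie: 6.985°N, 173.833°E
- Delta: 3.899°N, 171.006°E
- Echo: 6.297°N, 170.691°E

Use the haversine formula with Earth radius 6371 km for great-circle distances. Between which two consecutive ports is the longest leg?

Charlie–Delta

Leg distances:
Alpha→Bravo: 242.4 km
Bravo→Charlie: 298.6 km
Charlie→Delta: 464.4 km
Delta→Echo: 268.9 km
The longest leg is Charlie–Delta at 464.4 km.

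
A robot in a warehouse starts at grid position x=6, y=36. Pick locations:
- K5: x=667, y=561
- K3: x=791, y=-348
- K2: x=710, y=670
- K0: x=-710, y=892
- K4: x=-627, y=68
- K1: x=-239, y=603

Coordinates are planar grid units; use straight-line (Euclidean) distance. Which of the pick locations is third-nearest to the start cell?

Distances from the start cell (x=6, y=36):
K1: 617.7
K4: 633.8
K5: 844.1
K3: 873.9
K2: 947.4
K0: 1116.0
The third-nearest is K5 at 844.1.

K5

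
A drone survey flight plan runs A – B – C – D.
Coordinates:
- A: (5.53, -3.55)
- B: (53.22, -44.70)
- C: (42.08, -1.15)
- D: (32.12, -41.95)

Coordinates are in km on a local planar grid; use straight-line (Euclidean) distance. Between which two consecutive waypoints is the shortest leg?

C–D

Leg distances:
A→B: 63.0 km
B→C: 45.0 km
C→D: 42.0 km
The shortest leg is C–D at 42.0 km.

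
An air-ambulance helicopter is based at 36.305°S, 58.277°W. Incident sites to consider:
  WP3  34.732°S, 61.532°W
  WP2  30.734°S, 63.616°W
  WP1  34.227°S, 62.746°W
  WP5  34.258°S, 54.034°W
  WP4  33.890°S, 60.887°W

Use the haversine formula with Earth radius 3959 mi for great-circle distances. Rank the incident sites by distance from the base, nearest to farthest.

Distance from the base at 36.305°S, 58.277°W to each:
WP3 34.732°S, 61.532°W: 212.9 mi
WP4 33.890°S, 60.887°W: 222.7 mi
WP5 34.258°S, 54.034°W: 278.0 mi
WP1 34.227°S, 62.746°W: 290.1 mi
WP2 30.734°S, 63.616°W: 492.5 mi

WP3, WP4, WP5, WP1, WP2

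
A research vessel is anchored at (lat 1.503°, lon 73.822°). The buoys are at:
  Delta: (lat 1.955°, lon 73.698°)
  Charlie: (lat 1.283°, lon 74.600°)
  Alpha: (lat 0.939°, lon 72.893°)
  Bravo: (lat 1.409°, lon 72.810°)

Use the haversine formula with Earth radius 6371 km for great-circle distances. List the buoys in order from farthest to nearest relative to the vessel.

Distances from the vessel:
Alpha (lat 0.939°, lon 72.893°): 120.8 km
Bravo (lat 1.409°, lon 72.810°): 113.0 km
Charlie (lat 1.283°, lon 74.600°): 89.9 km
Delta (lat 1.955°, lon 73.698°): 52.1 km

Alpha, Bravo, Charlie, Delta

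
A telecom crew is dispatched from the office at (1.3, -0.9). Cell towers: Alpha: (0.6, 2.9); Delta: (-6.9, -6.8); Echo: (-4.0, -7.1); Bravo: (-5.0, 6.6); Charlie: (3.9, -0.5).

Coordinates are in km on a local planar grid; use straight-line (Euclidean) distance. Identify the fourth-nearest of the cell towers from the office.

Bravo

Distance to each, sorted:
Charlie: 2.6 km
Alpha: 3.9 km
Echo: 8.2 km
Bravo: 9.8 km
Delta: 10.1 km
The fourth-nearest is Bravo at 9.8 km.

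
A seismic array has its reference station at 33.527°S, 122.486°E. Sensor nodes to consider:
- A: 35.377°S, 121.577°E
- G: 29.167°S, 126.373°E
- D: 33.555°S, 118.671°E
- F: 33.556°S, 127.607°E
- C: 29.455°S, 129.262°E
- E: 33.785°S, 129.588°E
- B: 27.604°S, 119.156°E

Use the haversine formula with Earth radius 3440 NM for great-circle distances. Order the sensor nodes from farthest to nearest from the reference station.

C, B, E, G, F, D, A

Distance from the reference station at 33.527°S, 122.486°E to each:
C 29.455°S, 129.262°E: 424.2 NM
B 27.604°S, 119.156°E: 395.0 NM
E 33.785°S, 129.588°E: 355.2 NM
G 29.167°S, 126.373°E: 328.9 NM
F 33.556°S, 127.607°E: 256.2 NM
D 33.555°S, 118.671°E: 190.9 NM
A 35.377°S, 121.577°E: 119.8 NM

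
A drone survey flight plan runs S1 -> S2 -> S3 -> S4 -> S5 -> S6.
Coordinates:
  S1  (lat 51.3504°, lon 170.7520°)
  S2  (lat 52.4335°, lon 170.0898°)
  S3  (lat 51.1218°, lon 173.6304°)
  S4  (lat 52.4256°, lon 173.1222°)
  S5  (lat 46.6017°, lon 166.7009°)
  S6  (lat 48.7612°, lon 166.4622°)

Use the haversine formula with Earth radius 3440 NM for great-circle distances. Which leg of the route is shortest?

Leg distances:
S1→S2: 69.5 NM
S2→S3: 153.3 NM
S3→S4: 80.5 NM
S4→S5: 429.7 NM
S5→S6: 130.0 NM
The shortest leg is S1–S2 at 69.5 NM.

S1–S2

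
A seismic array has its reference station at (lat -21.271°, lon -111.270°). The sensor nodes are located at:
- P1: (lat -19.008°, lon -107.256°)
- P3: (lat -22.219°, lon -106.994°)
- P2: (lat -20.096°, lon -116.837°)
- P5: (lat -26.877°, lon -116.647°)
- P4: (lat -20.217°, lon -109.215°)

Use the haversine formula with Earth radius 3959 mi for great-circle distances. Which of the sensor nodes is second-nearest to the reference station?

Distances from the reference station ((lat -21.271°, lon -111.270°)):
P4: 151.4 mi
P3: 282.1 mi
P1: 303.7 mi
P2: 368.9 mi
P5: 514.7 mi
The second-nearest is P3 at 282.1 mi.

P3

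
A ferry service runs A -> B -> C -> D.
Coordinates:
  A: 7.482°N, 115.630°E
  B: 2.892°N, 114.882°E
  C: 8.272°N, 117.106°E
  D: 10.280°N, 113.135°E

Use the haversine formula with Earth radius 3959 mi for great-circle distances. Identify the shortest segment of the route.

C–D

Leg distances:
A→B: 321.3 mi
B→C: 402.0 mi
C→D: 304.3 mi
The shortest leg is C–D at 304.3 mi.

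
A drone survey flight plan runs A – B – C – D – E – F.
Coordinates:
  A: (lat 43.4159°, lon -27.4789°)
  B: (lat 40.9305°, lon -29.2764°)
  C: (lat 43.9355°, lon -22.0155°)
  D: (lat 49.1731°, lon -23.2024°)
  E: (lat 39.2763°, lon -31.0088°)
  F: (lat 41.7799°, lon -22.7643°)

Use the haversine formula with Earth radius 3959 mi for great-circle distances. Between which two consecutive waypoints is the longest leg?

D–E

Leg distances:
A→B: 194.8 mi
B→C: 424.3 mi
C→D: 366.3 mi
D→E: 784.5 mi
E→F: 466.0 mi
The longest leg is D–E at 784.5 mi.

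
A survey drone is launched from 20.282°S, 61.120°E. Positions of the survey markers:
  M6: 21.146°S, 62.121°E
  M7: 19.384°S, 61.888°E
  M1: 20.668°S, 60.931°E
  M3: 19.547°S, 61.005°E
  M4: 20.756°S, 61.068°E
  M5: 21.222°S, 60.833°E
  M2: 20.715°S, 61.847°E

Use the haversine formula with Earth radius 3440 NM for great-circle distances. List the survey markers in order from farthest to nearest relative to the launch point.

M6, M7, M5, M2, M3, M4, M1

Distances from the launch point:
M6 21.146°S, 62.121°E: 76.5 NM
M7 19.384°S, 61.888°E: 69.2 NM
M5 21.222°S, 60.833°E: 58.7 NM
M2 20.715°S, 61.847°E: 48.4 NM
M3 19.547°S, 61.005°E: 44.6 NM
M4 20.756°S, 61.068°E: 28.6 NM
M1 20.668°S, 60.931°E: 25.5 NM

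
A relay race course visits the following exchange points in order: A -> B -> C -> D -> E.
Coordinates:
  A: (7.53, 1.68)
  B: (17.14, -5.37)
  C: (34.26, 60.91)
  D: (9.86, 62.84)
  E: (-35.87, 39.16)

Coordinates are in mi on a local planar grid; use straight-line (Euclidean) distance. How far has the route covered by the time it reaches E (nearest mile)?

156 mi

Leg distances:
A→B: 11.9 mi  (cumulative 11.9 mi)
B→C: 68.5 mi  (cumulative 80.4 mi)
C→D: 24.5 mi  (cumulative 104.9 mi)
D→E: 51.5 mi  (cumulative 156.3 mi)
Cumulative distance at E ≈ 156 mi.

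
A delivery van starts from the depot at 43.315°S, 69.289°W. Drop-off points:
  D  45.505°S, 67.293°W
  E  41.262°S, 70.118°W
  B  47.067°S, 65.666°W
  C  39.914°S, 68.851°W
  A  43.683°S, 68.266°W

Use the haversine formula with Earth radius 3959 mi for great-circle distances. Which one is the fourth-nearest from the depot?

C

Distances from the depot (43.315°S, 69.289°W):
A: 57.2 mi
E: 148.0 mi
D: 180.6 mi
C: 236.1 mi
B: 313.5 mi
The fourth-nearest is C at 236.1 mi.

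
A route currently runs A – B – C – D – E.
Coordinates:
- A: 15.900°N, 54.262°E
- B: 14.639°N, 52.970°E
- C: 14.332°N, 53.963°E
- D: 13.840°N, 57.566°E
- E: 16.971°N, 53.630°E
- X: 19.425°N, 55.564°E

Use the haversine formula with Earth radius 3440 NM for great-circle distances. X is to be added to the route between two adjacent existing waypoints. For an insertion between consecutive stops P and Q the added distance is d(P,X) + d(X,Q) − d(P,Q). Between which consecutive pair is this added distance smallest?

between D and E

Added distance for inserting X between each consecutive pair:
A–B: 441.5 NM
B–C: 582.3 NM
C–D: 461.9 NM
D–E: 243.2 NM
Smallest added distance is 243.2 NM, inserting between D and E.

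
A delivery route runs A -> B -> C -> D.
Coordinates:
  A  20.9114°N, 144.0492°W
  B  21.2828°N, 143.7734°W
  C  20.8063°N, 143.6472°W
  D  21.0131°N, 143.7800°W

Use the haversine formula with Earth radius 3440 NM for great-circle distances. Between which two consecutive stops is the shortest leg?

Leg distances:
A→B: 27.1 NM
B→C: 29.5 NM
C→D: 14.5 NM
The shortest leg is C–D at 14.5 NM.

C–D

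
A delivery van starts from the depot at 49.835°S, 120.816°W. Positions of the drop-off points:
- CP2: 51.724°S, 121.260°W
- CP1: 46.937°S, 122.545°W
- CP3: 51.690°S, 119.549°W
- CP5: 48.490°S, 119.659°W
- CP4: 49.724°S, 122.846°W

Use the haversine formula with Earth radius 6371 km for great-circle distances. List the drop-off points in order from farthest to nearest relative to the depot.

Computing each great-circle distance from 49.835°S, 120.816°W:
CP1 46.937°S, 122.545°W: 346.6 km
CP3 51.690°S, 119.549°W: 224.7 km
CP2 51.724°S, 121.260°W: 212.4 km
CP5 48.490°S, 119.659°W: 171.6 km
CP4 49.724°S, 122.846°W: 146.3 km

CP1, CP3, CP2, CP5, CP4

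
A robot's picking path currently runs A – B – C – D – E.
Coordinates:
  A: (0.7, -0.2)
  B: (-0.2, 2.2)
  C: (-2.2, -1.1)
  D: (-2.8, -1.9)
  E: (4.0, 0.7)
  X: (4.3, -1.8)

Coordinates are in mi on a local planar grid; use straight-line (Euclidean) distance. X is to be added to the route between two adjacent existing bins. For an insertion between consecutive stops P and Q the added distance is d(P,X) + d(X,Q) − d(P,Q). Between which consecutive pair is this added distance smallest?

between D and E

Added distance for inserting X between each consecutive pair:
A–B: 7.4 mi
B–C: 8.7 mi
C–D: 12.6 mi
D–E: 2.3 mi
Smallest added distance is 2.3 mi, inserting between D and E.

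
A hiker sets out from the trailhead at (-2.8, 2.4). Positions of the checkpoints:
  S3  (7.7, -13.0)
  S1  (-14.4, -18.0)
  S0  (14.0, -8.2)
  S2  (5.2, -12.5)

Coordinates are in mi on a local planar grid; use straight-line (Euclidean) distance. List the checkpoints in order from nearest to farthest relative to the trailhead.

S2, S3, S0, S1

Computing each straight-line distance from (-2.8, 2.4):
S2 (5.2, -12.5): 16.9 mi
S3 (7.7, -13.0): 18.6 mi
S0 (14.0, -8.2): 19.9 mi
S1 (-14.4, -18.0): 23.5 mi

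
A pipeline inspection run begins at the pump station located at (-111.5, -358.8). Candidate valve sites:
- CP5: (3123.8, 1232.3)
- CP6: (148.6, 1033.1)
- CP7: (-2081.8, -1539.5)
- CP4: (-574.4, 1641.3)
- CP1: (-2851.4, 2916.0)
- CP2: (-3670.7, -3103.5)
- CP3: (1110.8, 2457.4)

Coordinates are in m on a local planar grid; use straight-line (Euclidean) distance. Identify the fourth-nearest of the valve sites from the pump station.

CP3

Distances from the pump station ((-111.5, -358.8)):
CP6: 1416.0 m
CP4: 2053.0 m
CP7: 2297.0 m
CP3: 3070.0 m
CP5: 3605.4 m
CP1: 4269.8 m
CP2: 4494.6 m
The fourth-nearest is CP3 at 3070.0 m.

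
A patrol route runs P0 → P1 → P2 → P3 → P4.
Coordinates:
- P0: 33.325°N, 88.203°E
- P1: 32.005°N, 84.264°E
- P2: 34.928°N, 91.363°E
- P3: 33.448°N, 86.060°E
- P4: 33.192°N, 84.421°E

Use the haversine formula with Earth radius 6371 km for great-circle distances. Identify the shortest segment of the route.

P3–P4

Leg distances:
P0→P1: 396.8 km
P1→P2: 734.1 km
P2→P3: 514.7 km
P3→P4: 154.9 km
The shortest leg is P3–P4 at 154.9 km.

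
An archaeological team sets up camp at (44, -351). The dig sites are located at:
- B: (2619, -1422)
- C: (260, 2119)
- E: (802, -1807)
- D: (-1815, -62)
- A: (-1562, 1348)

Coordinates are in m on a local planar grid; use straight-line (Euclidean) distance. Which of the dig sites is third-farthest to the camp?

A

Distances from the camp ((44, -351)):
B: 2788.8 m
C: 2479.4 m
A: 2337.9 m
D: 1881.3 m
E: 1641.5 m
The third-farthest is A at 2337.9 m.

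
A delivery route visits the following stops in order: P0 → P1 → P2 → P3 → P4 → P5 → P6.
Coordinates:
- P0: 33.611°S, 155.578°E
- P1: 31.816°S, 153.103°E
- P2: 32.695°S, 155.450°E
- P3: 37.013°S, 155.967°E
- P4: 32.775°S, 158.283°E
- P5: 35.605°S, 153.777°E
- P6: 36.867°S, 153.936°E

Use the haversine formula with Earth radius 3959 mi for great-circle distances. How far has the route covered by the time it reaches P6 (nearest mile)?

1372 mi

Leg distances:
P0→P1: 190.0 mi  (cumulative 190.0 mi)
P1→P2: 150.0 mi  (cumulative 339.9 mi)
P2→P3: 299.8 mi  (cumulative 639.7 mi)
P3→P4: 320.9 mi  (cumulative 960.6 mi)
P4→P5: 323.3 mi  (cumulative 1283.9 mi)
P5→P6: 87.7 mi  (cumulative 1371.6 mi)
Cumulative distance at P6 ≈ 1372 mi.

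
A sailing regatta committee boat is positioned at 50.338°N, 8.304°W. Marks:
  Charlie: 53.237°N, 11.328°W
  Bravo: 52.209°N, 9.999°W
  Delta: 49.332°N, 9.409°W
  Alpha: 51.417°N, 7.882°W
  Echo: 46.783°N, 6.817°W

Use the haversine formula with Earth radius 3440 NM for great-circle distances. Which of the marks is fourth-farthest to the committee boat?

Distances from the committee boat (50.338°N, 8.304°W):
Echo: 221.5 NM
Charlie: 207.1 NM
Bravo: 129.1 NM
Delta: 74.0 NM
Alpha: 66.7 NM
The fourth-farthest is Delta at 74.0 NM.

Delta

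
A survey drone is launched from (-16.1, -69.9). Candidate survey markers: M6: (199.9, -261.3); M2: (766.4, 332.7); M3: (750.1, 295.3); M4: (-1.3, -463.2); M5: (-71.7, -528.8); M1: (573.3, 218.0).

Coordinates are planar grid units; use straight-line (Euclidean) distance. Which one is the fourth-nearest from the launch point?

M1

Distance to each, sorted:
M6: 288.6
M4: 393.6
M5: 462.3
M1: 656.0
M3: 848.8
M2: 880.0
The fourth-nearest is M1 at 656.0.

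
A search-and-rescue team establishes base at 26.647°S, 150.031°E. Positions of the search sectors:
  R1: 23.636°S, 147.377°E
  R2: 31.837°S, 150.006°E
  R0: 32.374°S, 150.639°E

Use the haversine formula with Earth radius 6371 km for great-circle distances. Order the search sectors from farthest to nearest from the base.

R0, R2, R1

Distances from the base:
R0 32.374°S, 150.639°E: 639.5 km
R2 31.837°S, 150.006°E: 577.1 km
R1 23.636°S, 147.377°E: 428.3 km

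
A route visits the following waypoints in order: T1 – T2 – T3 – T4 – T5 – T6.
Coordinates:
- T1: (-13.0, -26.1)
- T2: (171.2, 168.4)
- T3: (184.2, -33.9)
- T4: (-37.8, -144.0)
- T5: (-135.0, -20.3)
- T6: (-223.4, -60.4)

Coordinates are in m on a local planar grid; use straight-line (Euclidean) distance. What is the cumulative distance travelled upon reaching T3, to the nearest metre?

Leg distances:
T1→T2: 267.9 m  (cumulative 267.9 m)
T2→T3: 202.7 m  (cumulative 470.6 m)
Cumulative distance at T3 ≈ 471 m.

471 m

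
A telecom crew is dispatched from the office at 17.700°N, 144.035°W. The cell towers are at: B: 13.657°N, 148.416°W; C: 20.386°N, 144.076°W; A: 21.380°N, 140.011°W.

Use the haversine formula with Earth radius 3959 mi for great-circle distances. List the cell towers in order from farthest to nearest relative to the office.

Distance from the office at 17.700°N, 144.035°W to each:
B 13.657°N, 148.416°W: 403.7 mi
A 21.380°N, 140.011°W: 365.1 mi
C 20.386°N, 144.076°W: 185.6 mi

B, A, C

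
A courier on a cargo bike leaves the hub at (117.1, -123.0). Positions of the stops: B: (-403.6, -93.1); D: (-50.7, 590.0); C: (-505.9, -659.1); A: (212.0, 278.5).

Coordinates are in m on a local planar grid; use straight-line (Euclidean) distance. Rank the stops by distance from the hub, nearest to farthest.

Distances from the hub:
A (212.0, 278.5): 412.6 m
B (-403.6, -93.1): 521.6 m
D (-50.7, 590.0): 732.5 m
C (-505.9, -659.1): 821.9 m

A, B, D, C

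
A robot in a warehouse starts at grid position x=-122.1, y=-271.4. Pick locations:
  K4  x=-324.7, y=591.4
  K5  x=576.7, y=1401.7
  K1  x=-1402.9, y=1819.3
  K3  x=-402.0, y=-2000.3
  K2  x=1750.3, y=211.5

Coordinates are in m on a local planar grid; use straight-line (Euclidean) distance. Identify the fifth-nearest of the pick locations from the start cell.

Distances from the start cell (x=-122.1, y=-271.4):
K4: 886.3 m
K3: 1751.4 m
K5: 1813.2 m
K2: 1933.7 m
K1: 2451.8 m
The fifth-nearest is K1 at 2451.8 m.

K1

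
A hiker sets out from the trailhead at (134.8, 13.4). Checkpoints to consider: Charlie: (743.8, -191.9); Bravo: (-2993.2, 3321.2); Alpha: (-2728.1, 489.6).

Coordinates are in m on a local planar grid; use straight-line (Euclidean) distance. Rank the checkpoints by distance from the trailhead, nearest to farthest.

Charlie, Alpha, Bravo

Distances from the trailhead:
Charlie (743.8, -191.9): 642.7 m
Alpha (-2728.1, 489.6): 2902.2 m
Bravo (-2993.2, 3321.2): 4552.6 m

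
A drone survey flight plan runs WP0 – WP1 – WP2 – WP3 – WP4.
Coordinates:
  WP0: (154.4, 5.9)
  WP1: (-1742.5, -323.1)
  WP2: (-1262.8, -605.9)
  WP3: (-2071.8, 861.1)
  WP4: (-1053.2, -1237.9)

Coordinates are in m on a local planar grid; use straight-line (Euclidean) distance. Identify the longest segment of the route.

WP3–WP4

Leg distances:
WP0→WP1: 1925.2 m
WP1→WP2: 556.9 m
WP2→WP3: 1675.3 m
WP3→WP4: 2333.1 m
The longest leg is WP3–WP4 at 2333.1 m.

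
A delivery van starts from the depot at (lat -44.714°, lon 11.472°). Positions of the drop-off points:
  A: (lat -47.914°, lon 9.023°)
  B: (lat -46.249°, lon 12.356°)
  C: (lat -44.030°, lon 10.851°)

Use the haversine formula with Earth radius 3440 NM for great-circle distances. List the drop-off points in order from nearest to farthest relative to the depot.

Distances from the depot:
C (lat -44.030°, lon 10.851°): 49.0 NM
B (lat -46.249°, lon 12.356°): 99.4 NM
A (lat -47.914°, lon 9.023°): 217.3 NM

C, B, A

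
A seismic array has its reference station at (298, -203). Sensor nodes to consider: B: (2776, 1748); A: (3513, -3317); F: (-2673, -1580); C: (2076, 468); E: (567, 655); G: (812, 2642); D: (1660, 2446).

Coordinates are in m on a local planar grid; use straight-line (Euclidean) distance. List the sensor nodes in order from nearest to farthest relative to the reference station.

E, C, G, D, B, F, A

Computing each straight-line distance from (298, -203):
E (567, 655): 899.2 m
C (2076, 468): 1900.4 m
G (812, 2642): 2891.1 m
D (1660, 2446): 2978.6 m
B (2776, 1748): 3153.9 m
F (-2673, -1580): 3274.6 m
A (3513, -3317): 4475.8 m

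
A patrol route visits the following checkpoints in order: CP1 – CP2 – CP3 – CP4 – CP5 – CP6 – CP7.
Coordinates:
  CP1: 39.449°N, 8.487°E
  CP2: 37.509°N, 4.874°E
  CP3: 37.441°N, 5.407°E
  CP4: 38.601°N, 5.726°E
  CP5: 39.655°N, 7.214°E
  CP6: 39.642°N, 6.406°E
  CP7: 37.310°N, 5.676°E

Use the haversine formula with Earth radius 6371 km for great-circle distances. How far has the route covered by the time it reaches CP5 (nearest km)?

Leg distances:
CP1→CP2: 381.3 km  (cumulative 381.3 km)
CP2→CP3: 47.6 km  (cumulative 429.0 km)
CP3→CP4: 132.0 km  (cumulative 560.9 km)
CP4→CP5: 173.8 km  (cumulative 734.7 km)
Cumulative distance at CP5 ≈ 735 km.

735 km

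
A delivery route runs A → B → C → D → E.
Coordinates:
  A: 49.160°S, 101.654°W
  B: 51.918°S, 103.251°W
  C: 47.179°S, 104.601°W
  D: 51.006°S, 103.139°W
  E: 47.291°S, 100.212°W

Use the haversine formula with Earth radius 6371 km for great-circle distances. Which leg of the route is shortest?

A–B

Leg distances:
A→B: 326.8 km
B→C: 535.9 km
C→D: 438.6 km
D→E: 464.6 km
The shortest leg is A–B at 326.8 km.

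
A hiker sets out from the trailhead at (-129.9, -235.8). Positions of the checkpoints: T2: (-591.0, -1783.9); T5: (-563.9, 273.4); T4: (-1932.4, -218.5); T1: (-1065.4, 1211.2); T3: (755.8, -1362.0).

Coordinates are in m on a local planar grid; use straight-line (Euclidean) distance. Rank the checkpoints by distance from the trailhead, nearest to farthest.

Distance from the trailhead at (-129.9, -235.8) to each:
T5 (-563.9, 273.4): 669.1 m
T3 (755.8, -1362.0): 1432.8 m
T2 (-591.0, -1783.9): 1615.3 m
T1 (-1065.4, 1211.2): 1723.1 m
T4 (-1932.4, -218.5): 1802.6 m

T5, T3, T2, T1, T4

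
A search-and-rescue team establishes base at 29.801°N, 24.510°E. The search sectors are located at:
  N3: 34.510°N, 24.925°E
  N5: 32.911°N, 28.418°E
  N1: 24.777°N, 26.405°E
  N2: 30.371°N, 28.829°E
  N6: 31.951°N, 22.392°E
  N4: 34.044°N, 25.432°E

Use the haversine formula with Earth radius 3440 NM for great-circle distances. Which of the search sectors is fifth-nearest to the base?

N3

Distances from the base (29.801°N, 24.510°E):
N6: 169.0 NM
N2: 227.0 NM
N4: 259.0 NM
N5: 273.8 NM
N3: 283.5 NM
N1: 318.1 NM
The fifth-nearest is N3 at 283.5 NM.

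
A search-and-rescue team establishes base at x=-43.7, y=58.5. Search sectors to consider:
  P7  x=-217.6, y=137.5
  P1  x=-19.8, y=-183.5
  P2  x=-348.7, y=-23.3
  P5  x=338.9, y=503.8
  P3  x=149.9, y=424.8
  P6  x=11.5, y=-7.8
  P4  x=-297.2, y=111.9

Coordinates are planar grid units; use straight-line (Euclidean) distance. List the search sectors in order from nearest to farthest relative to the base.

P6, P7, P1, P4, P2, P3, P5

Computing each straight-line distance from x=-43.7, y=58.5:
P6 x=11.5, y=-7.8: 86.3
P7 x=-217.6, y=137.5: 191.0
P1 x=-19.8, y=-183.5: 243.2
P4 x=-297.2, y=111.9: 259.1
P2 x=-348.7, y=-23.3: 315.8
P3 x=149.9, y=424.8: 414.3
P5 x=338.9, y=503.8: 587.1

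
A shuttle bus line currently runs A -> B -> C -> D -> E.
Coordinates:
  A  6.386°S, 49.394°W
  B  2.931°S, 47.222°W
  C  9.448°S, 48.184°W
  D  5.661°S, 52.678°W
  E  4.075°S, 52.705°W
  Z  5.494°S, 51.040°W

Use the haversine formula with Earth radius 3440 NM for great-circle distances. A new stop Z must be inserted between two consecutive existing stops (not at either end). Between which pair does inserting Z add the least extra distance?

between C and D

Added distance for inserting Z between each consecutive pair:
A–B: 142.7 NM
B–C: 172.1 NM
C–D: 39.4 NM
D–E: 134.2 NM
Smallest added distance is 39.4 NM, inserting between C and D.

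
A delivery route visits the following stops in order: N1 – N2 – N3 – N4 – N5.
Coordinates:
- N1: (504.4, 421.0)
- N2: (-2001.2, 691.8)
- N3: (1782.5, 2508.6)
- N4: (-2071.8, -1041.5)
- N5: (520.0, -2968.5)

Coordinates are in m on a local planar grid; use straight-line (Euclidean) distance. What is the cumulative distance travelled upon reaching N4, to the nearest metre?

Leg distances:
N1→N2: 2520.2 m  (cumulative 2520.2 m)
N2→N3: 4197.3 m  (cumulative 6717.5 m)
N3→N4: 5240.1 m  (cumulative 11957.6 m)
Cumulative distance at N4 ≈ 11958 m.

11958 m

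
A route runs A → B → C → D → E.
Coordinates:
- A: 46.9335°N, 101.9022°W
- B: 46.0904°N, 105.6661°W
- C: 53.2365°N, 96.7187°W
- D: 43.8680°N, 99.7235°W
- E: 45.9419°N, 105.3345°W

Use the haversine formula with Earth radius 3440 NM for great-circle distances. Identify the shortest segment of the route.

A–B

Leg distances:
A→B: 163.5 NM
B→C: 551.4 NM
C→D: 574.9 NM
D→E: 269.1 NM
The shortest leg is A–B at 163.5 NM.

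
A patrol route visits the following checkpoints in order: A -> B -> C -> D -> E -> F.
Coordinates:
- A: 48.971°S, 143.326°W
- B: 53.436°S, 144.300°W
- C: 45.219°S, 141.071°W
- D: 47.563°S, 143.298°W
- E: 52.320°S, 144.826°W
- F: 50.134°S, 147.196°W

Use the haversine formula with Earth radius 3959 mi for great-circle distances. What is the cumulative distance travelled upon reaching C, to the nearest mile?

Leg distances:
A→B: 311.4 mi  (cumulative 311.4 mi)
B→C: 585.9 mi  (cumulative 897.3 mi)
Cumulative distance at C ≈ 897 mi.

897 mi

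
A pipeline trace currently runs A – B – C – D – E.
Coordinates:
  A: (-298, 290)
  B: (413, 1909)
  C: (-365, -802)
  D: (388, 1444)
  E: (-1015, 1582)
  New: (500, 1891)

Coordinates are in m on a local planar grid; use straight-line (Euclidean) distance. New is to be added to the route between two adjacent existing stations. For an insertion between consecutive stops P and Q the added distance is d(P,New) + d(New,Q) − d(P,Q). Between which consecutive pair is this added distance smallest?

Added distance for inserting New between each consecutive pair:
A–B: 109.5 m
B–C: 96.9 m
C–D: 920.5 m
D–E: 597.2 m
Smallest added distance is 96.9 m, inserting between B and C.

between B and C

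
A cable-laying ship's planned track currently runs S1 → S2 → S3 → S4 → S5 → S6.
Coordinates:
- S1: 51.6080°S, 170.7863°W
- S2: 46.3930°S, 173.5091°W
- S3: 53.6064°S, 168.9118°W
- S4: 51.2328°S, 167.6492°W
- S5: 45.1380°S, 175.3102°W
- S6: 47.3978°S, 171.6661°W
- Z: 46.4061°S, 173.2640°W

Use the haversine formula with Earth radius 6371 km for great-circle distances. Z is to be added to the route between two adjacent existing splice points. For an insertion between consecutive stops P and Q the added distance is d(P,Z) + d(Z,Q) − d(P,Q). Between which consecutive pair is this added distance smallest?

between S5 and S6

Added distance for inserting Z between each consecutive pair:
S1–S2: 11.9 km
S2–S3: 11.0 km
S3–S4: 1256.7 km
S4–S5: 4.6 km
S5–S6: 0.1 km
Smallest added distance is 0.1 km, inserting between S5 and S6.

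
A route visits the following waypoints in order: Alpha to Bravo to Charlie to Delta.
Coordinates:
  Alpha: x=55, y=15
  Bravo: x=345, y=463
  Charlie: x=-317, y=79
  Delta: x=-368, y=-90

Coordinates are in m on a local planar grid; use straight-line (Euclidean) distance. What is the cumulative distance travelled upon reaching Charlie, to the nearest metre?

1299 m

Leg distances:
Alpha→Bravo: 533.7 m  (cumulative 533.7 m)
Bravo→Charlie: 765.3 m  (cumulative 1299.0 m)
Cumulative distance at Charlie ≈ 1299 m.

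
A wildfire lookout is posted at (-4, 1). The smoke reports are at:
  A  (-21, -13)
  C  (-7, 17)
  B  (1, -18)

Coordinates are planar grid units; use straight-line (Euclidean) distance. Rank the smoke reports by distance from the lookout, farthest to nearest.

Computing each straight-line distance from (-4, 1):
A (-21, -13): 22.0
B (1, -18): 19.6
C (-7, 17): 16.3

A, B, C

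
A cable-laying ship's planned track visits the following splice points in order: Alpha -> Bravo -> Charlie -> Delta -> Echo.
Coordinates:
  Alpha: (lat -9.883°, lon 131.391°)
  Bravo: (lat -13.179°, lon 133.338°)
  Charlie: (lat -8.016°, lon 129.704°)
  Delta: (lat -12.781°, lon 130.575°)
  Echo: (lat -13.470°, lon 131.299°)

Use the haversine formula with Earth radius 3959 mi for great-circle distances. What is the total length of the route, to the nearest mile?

1100 mi

Leg distances:
Alpha→Bravo: 263.1 mi  (cumulative 263.1 mi)
Bravo→Charlie: 433.8 mi  (cumulative 696.9 mi)
Charlie→Delta: 334.5 mi  (cumulative 1031.4 mi)
Delta→Echo: 68.1 mi  (cumulative 1099.5 mi)
Total route length ≈ 1100 mi.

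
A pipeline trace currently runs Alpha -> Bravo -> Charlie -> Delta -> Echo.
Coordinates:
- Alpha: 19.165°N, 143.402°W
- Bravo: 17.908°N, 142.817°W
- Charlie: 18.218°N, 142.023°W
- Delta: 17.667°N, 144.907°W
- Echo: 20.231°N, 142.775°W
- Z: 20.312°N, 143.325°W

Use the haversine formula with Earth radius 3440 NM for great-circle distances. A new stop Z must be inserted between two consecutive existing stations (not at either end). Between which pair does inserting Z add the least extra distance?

Added distance for inserting Z between each consecutive pair:
Alpha–Bravo: 133.7 NM
Bravo–Charlie: 244.0 NM
Charlie–Delta: 160.2 NM
Delta–Echo: 18.0 NM
Smallest added distance is 18.0 NM, inserting between Delta and Echo.

between Delta and Echo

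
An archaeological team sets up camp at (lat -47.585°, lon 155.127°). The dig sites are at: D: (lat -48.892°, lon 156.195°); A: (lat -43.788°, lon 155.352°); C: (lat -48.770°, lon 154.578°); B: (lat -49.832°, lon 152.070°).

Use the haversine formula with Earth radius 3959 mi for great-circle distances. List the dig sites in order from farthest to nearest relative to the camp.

A, B, D, C

Computing each great-circle distance from (lat -47.585°, lon 155.127°):
A (lat -43.788°, lon 155.352°): 262.6 mi
B (lat -49.832°, lon 152.070°): 208.6 mi
D (lat -48.892°, lon 156.195°): 102.8 mi
C (lat -48.770°, lon 154.578°): 85.7 mi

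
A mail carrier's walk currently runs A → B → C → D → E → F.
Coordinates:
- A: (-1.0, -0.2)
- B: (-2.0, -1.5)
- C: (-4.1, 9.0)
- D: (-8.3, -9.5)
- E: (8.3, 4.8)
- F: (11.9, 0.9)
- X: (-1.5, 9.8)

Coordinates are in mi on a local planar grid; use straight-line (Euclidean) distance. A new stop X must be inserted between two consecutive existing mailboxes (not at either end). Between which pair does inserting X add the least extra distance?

between B and C

Added distance for inserting X between each consecutive pair:
A–B: 19.7 mi
B–C: 3.3 mi
C–D: 4.2 mi
D–E: 9.6 mi
E–F: 21.8 mi
Smallest added distance is 3.3 mi, inserting between B and C.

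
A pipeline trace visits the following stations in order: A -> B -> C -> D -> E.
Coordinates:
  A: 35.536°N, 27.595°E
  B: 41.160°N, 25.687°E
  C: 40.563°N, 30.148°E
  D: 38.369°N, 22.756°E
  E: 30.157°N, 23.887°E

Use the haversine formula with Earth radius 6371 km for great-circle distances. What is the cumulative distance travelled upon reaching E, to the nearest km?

Leg distances:
A→B: 647.1 km  (cumulative 647.1 km)
B→C: 380.9 km  (cumulative 1028.0 km)
C→D: 679.6 km  (cumulative 1707.6 km)
D→E: 919.0 km  (cumulative 2626.6 km)
Cumulative distance at E ≈ 2627 km.

2627 km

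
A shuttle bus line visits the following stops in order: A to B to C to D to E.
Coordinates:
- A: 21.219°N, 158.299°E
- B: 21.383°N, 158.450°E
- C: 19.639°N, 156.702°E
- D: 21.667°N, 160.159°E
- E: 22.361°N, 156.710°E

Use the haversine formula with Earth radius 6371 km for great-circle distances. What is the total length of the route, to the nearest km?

Leg distances:
A→B: 24.0 km  (cumulative 24.0 km)
B→C: 266.0 km  (cumulative 290.0 km)
C→D: 424.5 km  (cumulative 714.5 km)
D→E: 363.8 km  (cumulative 1078.3 km)
Total route length ≈ 1078 km.

1078 km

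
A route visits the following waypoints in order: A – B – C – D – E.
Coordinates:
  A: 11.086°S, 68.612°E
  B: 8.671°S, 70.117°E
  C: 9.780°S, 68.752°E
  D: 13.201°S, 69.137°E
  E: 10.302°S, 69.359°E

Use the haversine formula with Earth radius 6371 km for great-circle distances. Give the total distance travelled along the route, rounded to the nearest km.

Leg distances:
A→B: 315.1 km  (cumulative 315.1 km)
B→C: 194.0 km  (cumulative 509.1 km)
C→D: 382.7 km  (cumulative 891.8 km)
D→E: 323.3 km  (cumulative 1215.1 km)
Total route length ≈ 1215 km.

1215 km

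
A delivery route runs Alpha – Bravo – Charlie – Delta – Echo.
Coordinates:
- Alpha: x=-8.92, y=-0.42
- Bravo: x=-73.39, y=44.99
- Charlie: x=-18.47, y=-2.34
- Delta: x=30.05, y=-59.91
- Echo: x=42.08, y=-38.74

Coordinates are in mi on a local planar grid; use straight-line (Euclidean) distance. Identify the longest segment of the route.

Alpha–Bravo

Leg distances:
Alpha→Bravo: 78.9 mi
Bravo→Charlie: 72.5 mi
Charlie→Delta: 75.3 mi
Delta→Echo: 24.3 mi
The longest leg is Alpha–Bravo at 78.9 mi.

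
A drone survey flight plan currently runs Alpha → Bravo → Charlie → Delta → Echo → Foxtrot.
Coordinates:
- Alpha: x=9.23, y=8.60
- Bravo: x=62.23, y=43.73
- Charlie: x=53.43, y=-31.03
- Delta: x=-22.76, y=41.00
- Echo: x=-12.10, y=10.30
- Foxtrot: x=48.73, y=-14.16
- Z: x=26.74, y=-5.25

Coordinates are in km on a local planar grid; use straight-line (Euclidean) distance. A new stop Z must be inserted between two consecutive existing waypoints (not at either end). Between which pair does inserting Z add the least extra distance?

between Echo and Foxtrot

Added distance for inserting Z between each consecutive pair:
Alpha–Bravo: 19.2 km
Bravo–Charlie: 22.3 km
Charlie–Delta: 0.0 km
Delta–Echo: 77.1 km
Echo–Foxtrot: 0.0 km
Smallest added distance is 0.0 km, inserting between Echo and Foxtrot.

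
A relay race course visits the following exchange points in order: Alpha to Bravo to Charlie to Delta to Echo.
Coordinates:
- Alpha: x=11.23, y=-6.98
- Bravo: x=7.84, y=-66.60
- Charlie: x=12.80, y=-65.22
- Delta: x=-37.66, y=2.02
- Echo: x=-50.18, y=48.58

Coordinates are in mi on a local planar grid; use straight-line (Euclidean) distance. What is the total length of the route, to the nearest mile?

Leg distances:
Alpha→Bravo: 59.7 mi  (cumulative 59.7 mi)
Bravo→Charlie: 5.1 mi  (cumulative 64.9 mi)
Charlie→Delta: 84.1 mi  (cumulative 148.9 mi)
Delta→Echo: 48.2 mi  (cumulative 197.1 mi)
Total route length ≈ 197 mi.

197 mi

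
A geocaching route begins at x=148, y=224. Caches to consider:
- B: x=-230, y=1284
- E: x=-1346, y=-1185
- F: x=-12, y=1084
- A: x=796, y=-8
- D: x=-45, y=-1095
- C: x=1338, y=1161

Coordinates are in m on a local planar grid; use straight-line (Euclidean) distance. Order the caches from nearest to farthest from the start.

Distances from the start:
A x=796, y=-8: 688.3 m
F x=-12, y=1084: 874.8 m
B x=-230, y=1284: 1125.4 m
D x=-45, y=-1095: 1333.0 m
C x=1338, y=1161: 1514.6 m
E x=-1346, y=-1185: 2053.6 m

A, F, B, D, C, E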